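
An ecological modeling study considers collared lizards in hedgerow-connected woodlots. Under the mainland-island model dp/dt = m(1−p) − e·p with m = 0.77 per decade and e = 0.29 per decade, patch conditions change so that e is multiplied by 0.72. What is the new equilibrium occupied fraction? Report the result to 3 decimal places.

Before: p* = 0.77/(0.77+0.29) = 0.7264.
After: m = 0.77, e = 0.2088; p* = 0.77/0.9788 = 0.7867.

0.787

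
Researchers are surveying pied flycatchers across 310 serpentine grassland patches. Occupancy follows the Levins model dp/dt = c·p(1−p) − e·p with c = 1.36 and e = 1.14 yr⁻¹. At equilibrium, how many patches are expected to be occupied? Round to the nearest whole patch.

50

p* = 1 − e/c = 1 − 1.14/1.36 = 0.1618.
Expected occupied patches = N × p* = 310 × 0.1618 = 50.15 ≈ 50.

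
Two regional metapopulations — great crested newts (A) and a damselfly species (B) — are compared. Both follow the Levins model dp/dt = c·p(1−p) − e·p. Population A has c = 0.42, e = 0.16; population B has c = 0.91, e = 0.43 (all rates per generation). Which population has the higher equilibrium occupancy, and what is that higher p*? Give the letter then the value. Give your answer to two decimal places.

A: p*_A = 1 − 0.16/0.42 = 0.6190.
B: p*_B = 1 − 0.43/0.91 = 0.5275.
A is higher at 0.6190.

A, 0.62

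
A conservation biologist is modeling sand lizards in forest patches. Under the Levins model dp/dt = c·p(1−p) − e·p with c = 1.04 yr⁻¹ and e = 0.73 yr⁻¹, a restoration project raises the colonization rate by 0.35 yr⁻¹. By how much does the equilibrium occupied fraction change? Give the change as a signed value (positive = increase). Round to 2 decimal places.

0.18

Before: p* = 1 − 0.73/1.04 = 0.2981.
After the change, c = 1.39, e = 0.73, so p* = 1 − 0.73/1.39 = 0.4748.
Δp* = 0.4748 − 0.2981 = +0.1767.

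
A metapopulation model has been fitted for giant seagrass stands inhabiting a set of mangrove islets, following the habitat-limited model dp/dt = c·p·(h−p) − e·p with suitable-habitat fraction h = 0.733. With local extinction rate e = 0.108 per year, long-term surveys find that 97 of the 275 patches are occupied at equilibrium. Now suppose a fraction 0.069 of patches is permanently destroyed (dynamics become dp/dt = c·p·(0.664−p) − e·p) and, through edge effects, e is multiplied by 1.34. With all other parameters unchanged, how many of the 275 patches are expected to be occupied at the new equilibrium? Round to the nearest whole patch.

Observed p* = 97/275 = 0.35273.
Balance c(h−p*) = e gives c = e/(0.733 − 0.35273) = 0.108/0.38027 = 0.28401.
New p* = 0.664 − e/c = 0.664 − 0.14472/0.28401 = 0.15444.
Expected occupied = 275 × 0.15444 = 42.47 ≈ 42.

42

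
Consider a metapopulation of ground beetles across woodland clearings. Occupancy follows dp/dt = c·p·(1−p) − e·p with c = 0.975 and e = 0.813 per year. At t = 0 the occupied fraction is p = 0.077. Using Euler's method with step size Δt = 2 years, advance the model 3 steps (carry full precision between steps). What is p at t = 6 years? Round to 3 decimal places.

Update rule: p ← p + [c·p·(1−p) − e·p]·Δt with Δt = 2.
step 1: Δp = +0.01339, p = 0.09039
step 2: Δp = +0.01335, p = 0.10374
step 3: Δp = +0.01263, p = 0.11637

0.116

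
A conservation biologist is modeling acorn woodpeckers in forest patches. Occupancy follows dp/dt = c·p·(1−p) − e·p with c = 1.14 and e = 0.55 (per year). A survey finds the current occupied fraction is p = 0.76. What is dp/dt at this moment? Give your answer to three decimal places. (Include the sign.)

Colonization term: c·p·(1−p) = 1.14×0.76×0.2400 = 0.20794.
Extinction term: e·p = 0.41800.
dp/dt = 0.20794 − 0.41800 = -0.21006.

-0.210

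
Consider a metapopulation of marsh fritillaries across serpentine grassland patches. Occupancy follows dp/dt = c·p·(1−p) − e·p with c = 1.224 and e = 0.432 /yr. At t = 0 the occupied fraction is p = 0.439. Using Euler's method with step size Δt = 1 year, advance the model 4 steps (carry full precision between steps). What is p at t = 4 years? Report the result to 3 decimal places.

0.645

Update rule: p ← p + [c·p·(1−p) − e·p]·Δt with Δt = 1.
t = 1: p = 0.43900 + (+0.11180) = 0.55080
t = 2: p = 0.55080 + (+0.06490) = 0.61569
t = 3: p = 0.61569 + (+0.02364) = 0.63933
t = 4: p = 0.63933 + (+0.00605) = 0.64538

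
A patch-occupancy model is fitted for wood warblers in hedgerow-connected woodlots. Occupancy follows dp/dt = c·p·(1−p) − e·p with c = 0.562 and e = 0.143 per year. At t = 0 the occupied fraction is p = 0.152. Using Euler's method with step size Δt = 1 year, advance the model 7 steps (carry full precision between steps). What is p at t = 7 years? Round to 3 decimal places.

0.619

Update rule: p ← p + [c·p·(1−p) − e·p]·Δt with Δt = 1.
  1  |  dp/dt·Δt = +0.050704  |  p_1 = 0.202704
  2  |  dp/dt·Δt = +0.061841  |  p_2 = 0.264544
  3  |  dp/dt·Δt = +0.071513  |  p_3 = 0.336058
  4  |  dp/dt·Δt = +0.077339  |  p_4 = 0.413397
  5  |  dp/dt·Δt = +0.077169  |  p_5 = 0.490566
  6  |  dp/dt·Δt = +0.070299  |  p_6 = 0.560865
  7  |  dp/dt·Δt = +0.058214  |  p_7 = 0.619079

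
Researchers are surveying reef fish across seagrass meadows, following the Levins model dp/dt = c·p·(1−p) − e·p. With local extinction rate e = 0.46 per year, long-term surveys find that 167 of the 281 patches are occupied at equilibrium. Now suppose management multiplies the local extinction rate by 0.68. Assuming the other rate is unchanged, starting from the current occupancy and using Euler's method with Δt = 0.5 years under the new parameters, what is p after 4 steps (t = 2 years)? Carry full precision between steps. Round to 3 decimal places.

0.703

Observed p* = 167/281 = 0.59431.
Balance c(1−p*) = e gives c = e/(1 − 0.59431) = 0.46/0.40569 = 1.13386.
Starting from p₀ = 0.59431; update p ← p + (dp/dt)·Δt with the new parameters.
p: 0.59431 → 0.63805  (Δp = +0.04374)
p: 0.63805 → 0.66918  (Δp = +0.03114)
p: 0.66918 → 0.69003  (Δp = +0.02084)
p: 0.69003 → 0.70337  (Δp = +0.01334)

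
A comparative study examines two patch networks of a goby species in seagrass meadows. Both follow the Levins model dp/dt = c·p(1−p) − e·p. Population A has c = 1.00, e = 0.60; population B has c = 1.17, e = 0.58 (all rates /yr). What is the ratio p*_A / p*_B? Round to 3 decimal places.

A: p*_A = 1 − 0.60/1.00 = 0.4000.
B: p*_B = 1 − 0.58/1.17 = 0.5043.
p*_A / p*_B = 0.4000/0.5043 = 0.7932.

0.793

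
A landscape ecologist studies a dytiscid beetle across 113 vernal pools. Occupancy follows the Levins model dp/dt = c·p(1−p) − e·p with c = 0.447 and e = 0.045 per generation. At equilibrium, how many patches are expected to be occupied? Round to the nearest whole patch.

p* = 1 − e/c = 1 − 0.045/0.447 = 0.8993.
Expected occupied patches = N × p* = 113 × 0.8993 = 101.62 ≈ 102.

102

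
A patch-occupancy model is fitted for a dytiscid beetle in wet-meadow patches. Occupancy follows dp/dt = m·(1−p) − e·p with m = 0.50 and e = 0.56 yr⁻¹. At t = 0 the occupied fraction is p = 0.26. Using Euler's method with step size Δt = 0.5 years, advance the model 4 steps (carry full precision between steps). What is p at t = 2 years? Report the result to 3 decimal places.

0.461

Update rule: p ← p + [m·(1−p) − e·p]·Δt with Δt = 0.5.
step 1: Δp = +0.11220, p = 0.37220
step 2: Δp = +0.05273, p = 0.42493
step 3: Δp = +0.02478, p = 0.44972
step 4: Δp = +0.01165, p = 0.46137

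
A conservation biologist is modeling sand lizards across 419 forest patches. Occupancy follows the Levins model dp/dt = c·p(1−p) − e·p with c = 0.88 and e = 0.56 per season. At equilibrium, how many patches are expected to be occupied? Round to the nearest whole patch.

p* = 1 − e/c = 1 − 0.56/0.88 = 0.3636.
Expected occupied patches = N × p* = 419 × 0.3636 = 152.36 ≈ 152.

152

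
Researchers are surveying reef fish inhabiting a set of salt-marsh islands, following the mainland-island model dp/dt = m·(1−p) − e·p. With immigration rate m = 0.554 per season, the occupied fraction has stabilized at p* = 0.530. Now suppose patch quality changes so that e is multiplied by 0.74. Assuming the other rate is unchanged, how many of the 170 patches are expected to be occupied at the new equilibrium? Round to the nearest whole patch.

Balance m(1−p*) = e·p* gives e = m(1−p*)/p* = 0.554×0.47000/0.53000 = 0.49128.
New p* = m/(m+e) = 0.55400/(0.55400+0.36355) = 0.60378.
Expected occupied = 170 × 0.60378 = 102.64 ≈ 103.

103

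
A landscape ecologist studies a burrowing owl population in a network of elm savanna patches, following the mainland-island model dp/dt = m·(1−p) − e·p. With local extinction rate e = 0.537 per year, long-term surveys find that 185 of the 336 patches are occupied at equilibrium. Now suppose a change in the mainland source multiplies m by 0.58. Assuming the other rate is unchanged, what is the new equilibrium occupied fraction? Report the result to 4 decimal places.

Observed p* = 185/336 = 0.55060.
Balance m(1−p*) = e·p* gives m = e·p*/(1−p*) = 0.537×0.55060/0.44940 = 0.65793.
New p* = m/(m+e) = 0.38160/(0.38160+0.53700) = 0.41541.

0.4154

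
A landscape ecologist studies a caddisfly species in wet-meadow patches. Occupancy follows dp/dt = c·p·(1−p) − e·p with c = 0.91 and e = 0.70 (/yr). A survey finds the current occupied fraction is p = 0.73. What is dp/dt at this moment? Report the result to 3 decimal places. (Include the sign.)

Colonization term: c·p·(1−p) = 0.91×0.73×0.2700 = 0.17936.
Extinction term: e·p = 0.51100.
dp/dt = 0.17936 − 0.51100 = -0.33164.

-0.332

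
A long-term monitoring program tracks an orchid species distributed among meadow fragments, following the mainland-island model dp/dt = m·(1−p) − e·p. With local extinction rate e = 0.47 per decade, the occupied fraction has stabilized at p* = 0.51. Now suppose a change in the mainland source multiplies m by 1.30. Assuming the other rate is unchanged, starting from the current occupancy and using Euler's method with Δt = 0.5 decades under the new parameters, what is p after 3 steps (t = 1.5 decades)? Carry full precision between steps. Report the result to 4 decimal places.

Balance m(1−p*) = e·p* gives m = e·p*/(1−p*) = 0.47×0.51000/0.49000 = 0.48918.
Starting from p₀ = 0.51000; update p ← p + (dp/dt)·Δt with the new parameters.
p: 0.51000 → 0.54595  (Δp = +0.03596)
p: 0.54595 → 0.56203  (Δp = +0.01607)
p: 0.56203 → 0.56921  (Δp = +0.00719)

0.5692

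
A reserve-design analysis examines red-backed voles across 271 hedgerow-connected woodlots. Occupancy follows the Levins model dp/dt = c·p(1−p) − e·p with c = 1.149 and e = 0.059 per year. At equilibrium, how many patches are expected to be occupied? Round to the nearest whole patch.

257

p* = 1 − e/c = 1 − 0.059/1.149 = 0.9487.
Expected occupied patches = N × p* = 271 × 0.9487 = 257.08 ≈ 257.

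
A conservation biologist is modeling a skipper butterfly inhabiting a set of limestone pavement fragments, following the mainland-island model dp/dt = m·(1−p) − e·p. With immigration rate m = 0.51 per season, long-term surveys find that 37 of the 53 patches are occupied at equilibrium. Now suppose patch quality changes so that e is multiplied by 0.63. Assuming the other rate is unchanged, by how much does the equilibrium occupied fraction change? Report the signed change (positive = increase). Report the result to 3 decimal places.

Observed p* = 37/53 = 0.69811.
Balance m(1−p*) = e·p* gives e = m(1−p*)/p* = 0.51×0.30189/0.69811 = 0.22054.
New p* = m/(m+e) = 0.51000/(0.51000+0.13894) = 0.78590.
Δp* = 0.78590 − 0.69811 = +0.08779.

0.088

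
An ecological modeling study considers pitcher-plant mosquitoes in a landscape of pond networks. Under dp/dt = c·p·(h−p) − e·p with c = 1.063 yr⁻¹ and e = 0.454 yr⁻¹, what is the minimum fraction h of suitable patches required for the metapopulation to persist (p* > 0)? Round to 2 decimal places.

0.43

p* = h − e/c is positive only when h > e/c.
h_min = e/c = 0.454/1.063 = 0.4271.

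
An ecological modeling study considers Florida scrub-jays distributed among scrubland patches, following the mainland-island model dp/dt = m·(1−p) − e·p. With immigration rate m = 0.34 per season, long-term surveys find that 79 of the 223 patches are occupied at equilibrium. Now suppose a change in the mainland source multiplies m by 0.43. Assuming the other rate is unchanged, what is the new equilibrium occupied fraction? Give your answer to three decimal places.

0.191

Observed p* = 79/223 = 0.35426.
Balance m(1−p*) = e·p* gives e = m(1−p*)/p* = 0.34×0.64574/0.35426 = 0.61975.
New p* = m/(m+e) = 0.14620/(0.14620+0.61975) = 0.19087.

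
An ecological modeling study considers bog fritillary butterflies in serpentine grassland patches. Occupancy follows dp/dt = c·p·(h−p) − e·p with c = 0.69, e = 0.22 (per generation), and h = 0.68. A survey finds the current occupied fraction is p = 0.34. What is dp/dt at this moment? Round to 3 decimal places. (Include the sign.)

0.005

Colonization term: c·p·(h−p) = 0.69×0.34×0.3400 = 0.07976.
Extinction term: e·p = 0.07480.
dp/dt = 0.07976 − 0.07480 = 0.00496.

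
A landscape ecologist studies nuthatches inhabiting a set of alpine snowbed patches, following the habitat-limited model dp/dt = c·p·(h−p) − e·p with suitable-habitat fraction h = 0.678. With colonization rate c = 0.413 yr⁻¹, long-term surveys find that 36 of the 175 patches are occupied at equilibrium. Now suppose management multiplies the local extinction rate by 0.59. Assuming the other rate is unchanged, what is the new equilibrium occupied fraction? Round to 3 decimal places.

0.399

Observed p* = 36/175 = 0.20571.
Balance c(h−p*) = e gives e = 0.413×(0.678 − 0.20571) = 0.19506.
New p* = 0.678 − e/c = 0.678 − 0.11509/0.41300 = 0.39933.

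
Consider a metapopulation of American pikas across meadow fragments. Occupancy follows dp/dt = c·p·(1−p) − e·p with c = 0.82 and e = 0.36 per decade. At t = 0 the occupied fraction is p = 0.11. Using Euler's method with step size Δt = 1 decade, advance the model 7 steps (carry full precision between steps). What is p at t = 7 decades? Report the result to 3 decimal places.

0.486

Update rule: p ← p + [c·p·(1−p) − e·p]·Δt with Δt = 1.
p: 0.11000 → 0.15068  (Δp = +0.04068)
p: 0.15068 → 0.20137  (Δp = +0.05069)
p: 0.20137 → 0.26075  (Δp = +0.05938)
p: 0.26075 → 0.32495  (Δp = +0.06419)
p: 0.32495 → 0.38784  (Δp = +0.06289)
p: 0.38784 → 0.44290  (Δp = +0.05506)
p: 0.44290 → 0.48578  (Δp = +0.04288)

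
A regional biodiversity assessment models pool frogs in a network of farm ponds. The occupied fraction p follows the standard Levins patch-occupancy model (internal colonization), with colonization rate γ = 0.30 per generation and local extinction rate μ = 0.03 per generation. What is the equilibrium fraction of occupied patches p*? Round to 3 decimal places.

0.900

At equilibrium, colonization balances extinction: γ·p*·(1−p*) = μ·p*.
So p* = 1 − μ/γ = 1 − 0.03/0.30 = 1 − 0.1000 = 0.9000.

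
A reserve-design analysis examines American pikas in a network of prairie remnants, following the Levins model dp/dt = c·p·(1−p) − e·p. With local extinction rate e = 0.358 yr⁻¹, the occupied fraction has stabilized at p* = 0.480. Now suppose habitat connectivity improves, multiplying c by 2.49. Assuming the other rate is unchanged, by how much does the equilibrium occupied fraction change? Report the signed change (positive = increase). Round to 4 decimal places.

Balance c(1−p*) = e gives c = e/(1 − 0.48000) = 0.358/0.52000 = 0.68846.
New p* = 1 − e/c = 1 − 0.35800/1.71427 = 0.79116.
Δp* = 0.79116 − 0.48000 = +0.31116.

0.3112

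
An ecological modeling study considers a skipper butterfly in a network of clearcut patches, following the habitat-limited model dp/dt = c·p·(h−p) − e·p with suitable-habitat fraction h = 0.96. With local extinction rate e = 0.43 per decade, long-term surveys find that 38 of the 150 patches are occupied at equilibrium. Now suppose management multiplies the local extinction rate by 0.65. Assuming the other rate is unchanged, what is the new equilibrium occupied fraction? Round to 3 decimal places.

Observed p* = 38/150 = 0.25333.
Balance c(h−p*) = e gives c = e/(0.96 − 0.25333) = 0.43/0.70667 = 0.60849.
New p* = 0.96 − e/c = 0.96 − 0.27950/0.60849 = 0.50067.

0.501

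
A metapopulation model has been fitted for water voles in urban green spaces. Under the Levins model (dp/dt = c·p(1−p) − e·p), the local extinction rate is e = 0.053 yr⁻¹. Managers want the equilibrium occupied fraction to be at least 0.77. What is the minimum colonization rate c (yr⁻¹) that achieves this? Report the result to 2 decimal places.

0.23

p* = 1 − e/c ≥ 0.77 requires e/c ≤ 0.2300, i.e. c ≥ e/0.2300.
c_min = 0.053/0.2300 = 0.2304.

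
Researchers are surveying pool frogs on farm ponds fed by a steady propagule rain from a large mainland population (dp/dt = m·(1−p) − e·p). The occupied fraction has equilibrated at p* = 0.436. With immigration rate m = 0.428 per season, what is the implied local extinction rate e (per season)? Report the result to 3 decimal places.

At equilibrium m(1−p*) = e·p*, so e = m(1−p*)/p*.
e = 0.428 × 0.5640 / 0.436 = 0.5537.

0.554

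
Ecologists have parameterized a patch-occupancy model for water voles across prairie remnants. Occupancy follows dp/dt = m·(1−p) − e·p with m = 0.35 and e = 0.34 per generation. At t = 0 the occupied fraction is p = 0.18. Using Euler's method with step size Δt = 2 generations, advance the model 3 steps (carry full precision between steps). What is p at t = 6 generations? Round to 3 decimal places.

Update rule: p ← p + [m·(1−p) − e·p]·Δt with Δt = 2.
step 1: Δp = +0.45160, p = 0.63160
step 2: Δp = -0.17161, p = 0.45999
step 3: Δp = +0.06521, p = 0.52520

0.525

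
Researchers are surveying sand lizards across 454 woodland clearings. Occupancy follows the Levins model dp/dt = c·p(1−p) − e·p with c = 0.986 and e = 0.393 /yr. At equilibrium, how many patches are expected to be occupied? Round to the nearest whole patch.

273

p* = 1 − e/c = 1 − 0.393/0.986 = 0.6014.
Expected occupied patches = N × p* = 454 × 0.6014 = 273.04 ≈ 273.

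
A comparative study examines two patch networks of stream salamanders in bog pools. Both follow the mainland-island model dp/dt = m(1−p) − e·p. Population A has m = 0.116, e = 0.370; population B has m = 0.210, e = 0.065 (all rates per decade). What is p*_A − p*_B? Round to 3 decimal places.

A: p*_A = m/(m+e) = 0.116/0.4860 = 0.2387.
B: p*_B = 0.210/0.2750 = 0.7636.
p*_A − p*_B = 0.2387 − 0.7636 = -0.5250.

-0.525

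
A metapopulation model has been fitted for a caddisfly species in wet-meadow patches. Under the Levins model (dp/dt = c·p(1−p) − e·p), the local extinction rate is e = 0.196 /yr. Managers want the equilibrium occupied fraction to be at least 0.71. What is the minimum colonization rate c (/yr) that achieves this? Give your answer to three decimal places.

p* = 1 − e/c ≥ 0.71 requires e/c ≤ 0.2900, i.e. c ≥ e/0.2900.
c_min = 0.196/0.2900 = 0.6759.

0.676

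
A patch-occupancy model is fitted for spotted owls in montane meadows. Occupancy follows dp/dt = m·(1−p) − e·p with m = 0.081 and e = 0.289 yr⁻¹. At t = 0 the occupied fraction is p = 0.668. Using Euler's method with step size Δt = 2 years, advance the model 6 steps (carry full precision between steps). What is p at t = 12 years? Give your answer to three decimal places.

Update rule: p ← p + [m·(1−p) − e·p]·Δt with Δt = 2.
t = 2: p = 0.66800 + (-0.33232) = 0.33568
t = 4: p = 0.33568 + (-0.08640) = 0.24928
t = 6: p = 0.24928 + (-0.02246) = 0.22681
t = 8: p = 0.22681 + (-0.00584) = 0.22097
t = 10: p = 0.22097 + (-0.00152) = 0.21945
t = 12: p = 0.21945 + (-0.00039) = 0.21906

0.219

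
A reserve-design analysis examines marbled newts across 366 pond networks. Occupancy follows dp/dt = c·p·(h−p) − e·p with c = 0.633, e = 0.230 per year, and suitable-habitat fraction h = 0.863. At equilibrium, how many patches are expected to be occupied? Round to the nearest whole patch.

p* = h − e/c = 0.863 − 0.3633 = 0.4997.
Expected occupied patches = N × p* = 366 × 0.4997 = 182.87 ≈ 183.

183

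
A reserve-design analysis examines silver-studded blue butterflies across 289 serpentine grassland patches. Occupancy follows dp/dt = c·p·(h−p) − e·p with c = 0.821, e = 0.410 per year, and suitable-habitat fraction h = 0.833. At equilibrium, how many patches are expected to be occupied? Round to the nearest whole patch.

96

p* = h − e/c = 0.833 − 0.4994 = 0.3336.
Expected occupied patches = N × p* = 289 × 0.3336 = 96.41 ≈ 96.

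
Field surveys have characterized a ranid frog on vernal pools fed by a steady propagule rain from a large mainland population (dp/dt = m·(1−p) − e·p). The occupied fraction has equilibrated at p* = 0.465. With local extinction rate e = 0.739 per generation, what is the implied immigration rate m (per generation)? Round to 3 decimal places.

At equilibrium m(1−p*) = e·p*, so m = e·p*/(1−p*).
m = 0.739 × 0.465 / 0.5350 = 0.3436/0.5350 = 0.6423.

0.642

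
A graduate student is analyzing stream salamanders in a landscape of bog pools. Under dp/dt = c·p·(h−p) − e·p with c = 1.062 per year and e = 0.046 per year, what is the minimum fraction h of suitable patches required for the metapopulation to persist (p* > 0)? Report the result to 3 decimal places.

0.043

p* = h − e/c is positive only when h > e/c.
h_min = e/c = 0.046/1.062 = 0.0433.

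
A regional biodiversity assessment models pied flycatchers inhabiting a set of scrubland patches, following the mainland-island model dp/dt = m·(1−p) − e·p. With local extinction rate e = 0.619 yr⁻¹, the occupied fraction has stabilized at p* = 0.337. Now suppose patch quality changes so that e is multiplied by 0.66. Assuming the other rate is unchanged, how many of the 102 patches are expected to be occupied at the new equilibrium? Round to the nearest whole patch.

Balance m(1−p*) = e·p* gives m = e·p*/(1−p*) = 0.619×0.33700/0.66300 = 0.31463.
New p* = m/(m+e) = 0.31463/(0.31463+0.40854) = 0.43507.
Expected occupied = 102 × 0.43507 = 44.38 ≈ 44.

44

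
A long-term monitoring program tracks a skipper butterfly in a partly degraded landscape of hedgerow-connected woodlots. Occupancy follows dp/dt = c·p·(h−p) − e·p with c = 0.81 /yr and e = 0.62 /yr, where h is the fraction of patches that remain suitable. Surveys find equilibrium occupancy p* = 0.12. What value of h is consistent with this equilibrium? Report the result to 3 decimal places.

At equilibrium c(h−p*) = e, so h = p* + e/c.
h = 0.12 + 0.62/0.81 = 0.12 + 0.7654 = 0.8854.

0.885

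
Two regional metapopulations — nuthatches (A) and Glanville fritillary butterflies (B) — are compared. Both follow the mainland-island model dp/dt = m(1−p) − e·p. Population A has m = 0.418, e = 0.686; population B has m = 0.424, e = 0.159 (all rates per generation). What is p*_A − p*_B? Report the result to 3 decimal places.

A: p*_A = m/(m+e) = 0.418/1.1040 = 0.3786.
B: p*_B = 0.424/0.5830 = 0.7273.
p*_A − p*_B = 0.3786 − 0.7273 = -0.3486.

-0.349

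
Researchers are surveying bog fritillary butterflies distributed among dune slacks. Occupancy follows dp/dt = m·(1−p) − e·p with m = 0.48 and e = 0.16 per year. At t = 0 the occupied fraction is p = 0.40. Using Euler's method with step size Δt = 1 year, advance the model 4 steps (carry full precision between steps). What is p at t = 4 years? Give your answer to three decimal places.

0.744

Update rule: p ← p + [m·(1−p) − e·p]·Δt with Δt = 1.
p: 0.40000 → 0.62400  (Δp = +0.22400)
p: 0.62400 → 0.70464  (Δp = +0.08064)
p: 0.70464 → 0.73367  (Δp = +0.02903)
p: 0.73367 → 0.74412  (Δp = +0.01045)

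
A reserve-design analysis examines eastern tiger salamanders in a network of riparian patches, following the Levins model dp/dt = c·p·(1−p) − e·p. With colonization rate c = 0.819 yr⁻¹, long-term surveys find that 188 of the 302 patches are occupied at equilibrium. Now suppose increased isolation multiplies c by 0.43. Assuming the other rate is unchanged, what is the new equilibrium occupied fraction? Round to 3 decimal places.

0.122

Observed p* = 188/302 = 0.62252.
Balance c(1−p*) = e gives e = 0.819×(1 − 0.62252) = 0.30916.
New p* = 1 − e/c = 1 − 0.30916/0.35217 = 0.12213.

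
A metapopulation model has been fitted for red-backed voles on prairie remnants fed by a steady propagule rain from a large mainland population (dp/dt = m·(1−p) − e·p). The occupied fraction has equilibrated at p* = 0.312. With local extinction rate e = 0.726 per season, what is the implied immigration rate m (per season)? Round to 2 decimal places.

At equilibrium m(1−p*) = e·p*, so m = e·p*/(1−p*).
m = 0.726 × 0.312 / 0.6880 = 0.2265/0.6880 = 0.3292.

0.33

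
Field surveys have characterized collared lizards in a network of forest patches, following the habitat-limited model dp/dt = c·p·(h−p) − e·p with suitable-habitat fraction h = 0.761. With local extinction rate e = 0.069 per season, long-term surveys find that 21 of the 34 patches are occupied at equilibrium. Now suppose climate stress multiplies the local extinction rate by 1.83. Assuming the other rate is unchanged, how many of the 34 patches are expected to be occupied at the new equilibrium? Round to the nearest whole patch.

Observed p* = 21/34 = 0.61765.
Balance c(h−p*) = e gives c = e/(0.761 − 0.61765) = 0.069/0.14335 = 0.48134.
New p* = 0.761 − e/c = 0.761 − 0.12627/0.48134 = 0.49867.
Expected occupied = 34 × 0.49867 = 16.95 ≈ 17.

17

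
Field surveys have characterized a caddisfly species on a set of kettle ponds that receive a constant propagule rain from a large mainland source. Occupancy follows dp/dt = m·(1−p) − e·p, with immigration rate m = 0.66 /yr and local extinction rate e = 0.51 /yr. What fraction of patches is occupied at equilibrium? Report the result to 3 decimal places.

Setting dp/dt = 0: m − m·p* = e·p*, so m = (m+e)·p*.
p* = m/(m+e) = 0.66/(0.66+0.51) = 0.66/1.1700 = 0.5641.

0.564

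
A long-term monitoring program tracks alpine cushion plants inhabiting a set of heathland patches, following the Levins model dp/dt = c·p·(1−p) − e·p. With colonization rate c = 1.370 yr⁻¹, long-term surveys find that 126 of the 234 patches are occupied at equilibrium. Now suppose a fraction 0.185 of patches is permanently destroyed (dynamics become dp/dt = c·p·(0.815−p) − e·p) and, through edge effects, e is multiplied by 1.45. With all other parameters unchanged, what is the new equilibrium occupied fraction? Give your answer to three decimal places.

0.146

Observed p* = 126/234 = 0.53846.
Balance c(1−p*) = e gives e = 1.370×(1 − 0.53846) = 0.63231.
New p* = 0.815 − e/c = 0.815 − 0.91685/1.37000 = 0.14577.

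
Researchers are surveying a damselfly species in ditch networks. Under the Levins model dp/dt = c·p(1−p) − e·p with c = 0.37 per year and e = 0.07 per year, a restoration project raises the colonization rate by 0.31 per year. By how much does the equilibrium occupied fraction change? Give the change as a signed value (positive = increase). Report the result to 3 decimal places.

Before: p* = 1 − 0.07/0.37 = 0.8108.
After the change, c = 0.68, e = 0.07, so p* = 1 − 0.07/0.68 = 0.8971.
Δp* = 0.8971 − 0.8108 = +0.0862.

0.086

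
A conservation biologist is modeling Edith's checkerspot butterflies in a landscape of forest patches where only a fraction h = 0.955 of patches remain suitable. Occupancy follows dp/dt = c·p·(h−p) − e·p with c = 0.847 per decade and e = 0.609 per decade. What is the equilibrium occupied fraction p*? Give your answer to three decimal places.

0.236

Setting dp/dt = 0 and dividing by p* gives c·(h−p*) = e.
So p* = h − e/c = 0.955 − 0.609/0.847 = 0.955 − 0.7190 = 0.2360.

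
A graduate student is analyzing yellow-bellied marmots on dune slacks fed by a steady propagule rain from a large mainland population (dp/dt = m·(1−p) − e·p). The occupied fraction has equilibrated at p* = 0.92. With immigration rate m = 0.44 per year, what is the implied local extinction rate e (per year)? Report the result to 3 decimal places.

At equilibrium m(1−p*) = e·p*, so e = m(1−p*)/p*.
e = 0.44 × 0.0800 / 0.92 = 0.0383.

0.038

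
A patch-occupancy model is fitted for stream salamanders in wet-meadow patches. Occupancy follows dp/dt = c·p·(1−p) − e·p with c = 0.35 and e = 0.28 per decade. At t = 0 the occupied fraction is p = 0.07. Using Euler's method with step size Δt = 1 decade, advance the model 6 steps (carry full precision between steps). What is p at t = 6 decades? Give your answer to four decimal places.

0.0899

Update rule: p ← p + [c·p·(1−p) − e·p]·Δt with Δt = 1.
  1  |  dp/dt·Δt = +0.003185  |  p_1 = 0.073185
  2  |  dp/dt·Δt = +0.003248  |  p_2 = 0.076433
  3  |  dp/dt·Δt = +0.003306  |  p_3 = 0.079739
  4  |  dp/dt·Δt = +0.003356  |  p_4 = 0.083095
  5  |  dp/dt·Δt = +0.003400  |  p_5 = 0.086495
  6  |  dp/dt·Δt = +0.003436  |  p_6 = 0.089931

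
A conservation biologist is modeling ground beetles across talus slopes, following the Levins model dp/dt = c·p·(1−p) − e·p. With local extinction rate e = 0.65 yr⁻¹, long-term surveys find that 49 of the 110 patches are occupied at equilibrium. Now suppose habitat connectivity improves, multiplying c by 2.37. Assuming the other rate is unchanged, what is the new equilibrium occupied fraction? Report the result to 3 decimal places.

0.766

Observed p* = 49/110 = 0.44545.
Balance c(1−p*) = e gives c = e/(1 − 0.44545) = 0.65/0.55455 = 1.17212.
New p* = 1 − e/c = 1 − 0.65000/2.77792 = 0.76601.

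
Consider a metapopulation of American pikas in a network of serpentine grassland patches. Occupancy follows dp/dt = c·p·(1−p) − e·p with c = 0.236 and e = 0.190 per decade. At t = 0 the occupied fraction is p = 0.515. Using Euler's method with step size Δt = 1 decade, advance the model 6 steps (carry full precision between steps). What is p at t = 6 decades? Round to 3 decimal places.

0.361

Update rule: p ← p + [c·p·(1−p) − e·p]·Δt with Δt = 1.
t = 1: p = 0.51500 + (-0.03890) = 0.47610
t = 2: p = 0.47610 + (-0.03159) = 0.44450
t = 3: p = 0.44450 + (-0.02618) = 0.41832
t = 4: p = 0.41832 + (-0.02206) = 0.39627
t = 5: p = 0.39627 + (-0.01883) = 0.37744
t = 6: p = 0.37744 + (-0.01626) = 0.36118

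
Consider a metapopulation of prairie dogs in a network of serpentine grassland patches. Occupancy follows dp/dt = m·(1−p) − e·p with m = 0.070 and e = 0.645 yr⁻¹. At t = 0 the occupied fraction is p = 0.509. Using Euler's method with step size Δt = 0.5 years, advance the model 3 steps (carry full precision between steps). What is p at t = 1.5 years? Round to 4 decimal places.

Update rule: p ← p + [m·(1−p) − e·p]·Δt with Δt = 0.5.
  1  |  dp/dt·Δt = -0.146968  |  p_1 = 0.362032
  2  |  dp/dt·Δt = -0.094427  |  p_2 = 0.267606
  3  |  dp/dt·Δt = -0.060669  |  p_3 = 0.206937

0.2069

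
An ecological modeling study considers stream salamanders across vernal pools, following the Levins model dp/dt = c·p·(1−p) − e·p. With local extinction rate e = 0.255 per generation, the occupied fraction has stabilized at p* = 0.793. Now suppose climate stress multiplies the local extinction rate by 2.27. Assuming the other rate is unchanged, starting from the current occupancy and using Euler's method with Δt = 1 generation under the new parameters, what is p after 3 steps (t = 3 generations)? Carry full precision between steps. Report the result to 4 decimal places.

Balance c(1−p*) = e gives c = e/(1 − 0.79300) = 0.255/0.20700 = 1.23188.
Starting from p₀ = 0.79300; update p ← p + (dp/dt)·Δt with the new parameters.
p: 0.79300 → 0.53619  (Δp = -0.25681)
p: 0.53619 → 0.53217  (Δp = -0.00401)
p: 0.53217 → 0.53082  (Δp = -0.00135)

0.5308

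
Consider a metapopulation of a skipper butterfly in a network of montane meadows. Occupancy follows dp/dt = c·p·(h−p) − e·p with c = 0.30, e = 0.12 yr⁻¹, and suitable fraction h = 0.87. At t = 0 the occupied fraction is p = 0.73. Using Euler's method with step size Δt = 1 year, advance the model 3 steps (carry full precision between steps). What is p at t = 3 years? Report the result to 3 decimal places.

0.601

Update rule: p ← p + [c·p·(h−p) − e·p]·Δt with Δt = 1.
  1  |  dp/dt·Δt = -0.056940  |  p_1 = 0.673060
  2  |  dp/dt·Δt = -0.041001  |  p_2 = 0.632059
  3  |  dp/dt·Δt = -0.030729  |  p_3 = 0.601329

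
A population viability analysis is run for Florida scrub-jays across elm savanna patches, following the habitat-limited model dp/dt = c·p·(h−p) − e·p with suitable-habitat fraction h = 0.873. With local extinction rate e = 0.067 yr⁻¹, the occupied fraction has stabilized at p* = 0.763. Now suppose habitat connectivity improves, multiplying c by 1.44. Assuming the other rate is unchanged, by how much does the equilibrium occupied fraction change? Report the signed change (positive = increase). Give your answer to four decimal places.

Balance c(h−p*) = e gives c = e/(0.873 − 0.76300) = 0.067/0.11000 = 0.60909.
New p* = 0.873 − e/c = 0.873 − 0.06700/0.87709 = 0.79661.
Δp* = 0.79661 − 0.76300 = +0.03361.

0.0336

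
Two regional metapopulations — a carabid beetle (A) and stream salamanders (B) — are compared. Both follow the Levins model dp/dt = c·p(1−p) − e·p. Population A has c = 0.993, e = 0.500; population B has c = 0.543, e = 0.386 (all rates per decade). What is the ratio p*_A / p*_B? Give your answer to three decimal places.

1.717

A: p*_A = 1 − 0.500/0.993 = 0.4965.
B: p*_B = 1 − 0.386/0.543 = 0.2891.
p*_A / p*_B = 0.4965/0.2891 = 1.7171.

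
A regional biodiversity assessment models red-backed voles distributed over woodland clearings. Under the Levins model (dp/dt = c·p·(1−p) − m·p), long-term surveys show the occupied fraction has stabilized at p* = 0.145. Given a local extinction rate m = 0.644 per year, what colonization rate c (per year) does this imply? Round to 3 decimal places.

0.753

At equilibrium c(1−p*) = m, so c = m/(1−p*).
c = 0.644/(1 − 0.145) = 0.644/0.8550 = 0.7532.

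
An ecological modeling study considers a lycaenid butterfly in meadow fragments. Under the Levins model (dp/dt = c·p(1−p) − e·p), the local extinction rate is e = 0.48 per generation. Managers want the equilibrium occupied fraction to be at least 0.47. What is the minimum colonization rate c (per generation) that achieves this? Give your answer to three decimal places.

p* = 1 − e/c ≥ 0.47 requires e/c ≤ 0.5300, i.e. c ≥ e/0.5300.
c_min = 0.48/0.5300 = 0.9057.

0.906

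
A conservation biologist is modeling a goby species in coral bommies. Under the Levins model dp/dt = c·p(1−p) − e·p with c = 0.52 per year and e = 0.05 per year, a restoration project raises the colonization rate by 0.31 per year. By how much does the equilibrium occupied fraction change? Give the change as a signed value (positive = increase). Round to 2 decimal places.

0.04

Before: p* = 1 − 0.05/0.52 = 0.9038.
After the change, c = 0.83, e = 0.05, so p* = 1 − 0.05/0.83 = 0.9398.
Δp* = 0.9398 − 0.9038 = +0.0359.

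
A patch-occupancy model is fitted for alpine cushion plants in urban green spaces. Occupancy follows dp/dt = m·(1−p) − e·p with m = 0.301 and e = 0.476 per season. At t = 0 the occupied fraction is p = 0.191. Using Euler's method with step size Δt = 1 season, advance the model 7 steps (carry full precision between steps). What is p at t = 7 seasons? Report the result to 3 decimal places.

0.387

Update rule: p ← p + [m·(1−p) − e·p]·Δt with Δt = 1.
step 1: Δp = +0.15259, p = 0.34359
step 2: Δp = +0.03403, p = 0.37762
step 3: Δp = +0.00759, p = 0.38521
step 4: Δp = +0.00169, p = 0.38690
step 5: Δp = +0.00038, p = 0.38728
step 6: Δp = +0.00008, p = 0.38736
step 7: Δp = +0.00002, p = 0.38738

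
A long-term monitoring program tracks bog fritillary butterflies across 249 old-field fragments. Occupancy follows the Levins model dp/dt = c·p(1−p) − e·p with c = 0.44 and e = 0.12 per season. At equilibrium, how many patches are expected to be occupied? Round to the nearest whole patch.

p* = 1 − e/c = 1 − 0.12/0.44 = 0.7273.
Expected occupied patches = N × p* = 249 × 0.7273 = 181.09 ≈ 181.

181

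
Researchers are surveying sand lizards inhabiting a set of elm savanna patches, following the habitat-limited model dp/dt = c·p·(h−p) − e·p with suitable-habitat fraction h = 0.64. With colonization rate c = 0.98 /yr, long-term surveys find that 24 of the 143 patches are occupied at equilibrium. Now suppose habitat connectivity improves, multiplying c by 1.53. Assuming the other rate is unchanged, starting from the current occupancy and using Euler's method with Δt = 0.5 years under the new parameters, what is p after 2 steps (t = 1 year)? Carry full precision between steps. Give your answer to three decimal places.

Observed p* = 24/143 = 0.16783.
Balance c(h−p*) = e gives e = 0.98×(0.64 − 0.16783) = 0.46272.
Starting from p₀ = 0.16783; update p ← p + (dp/dt)·Δt with the new parameters.
  1  |  dp/dt·Δt = +0.020580  |  p_1 = 0.188412
  2  |  dp/dt·Δt = +0.020196  |  p_2 = 0.208609

0.209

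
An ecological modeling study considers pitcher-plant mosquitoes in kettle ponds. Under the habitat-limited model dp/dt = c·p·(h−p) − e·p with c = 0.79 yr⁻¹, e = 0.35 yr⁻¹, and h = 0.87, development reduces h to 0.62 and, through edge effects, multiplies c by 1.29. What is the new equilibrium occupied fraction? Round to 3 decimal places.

Before: p* = h − e/c = 0.87 − 0.35/0.79 = 0.87 − 0.4430 = 0.4270.
After: c = 1.0191, e = 0.35, h = 0.62; p* = 0.62 − 0.35/1.0191 = 0.2766.

0.277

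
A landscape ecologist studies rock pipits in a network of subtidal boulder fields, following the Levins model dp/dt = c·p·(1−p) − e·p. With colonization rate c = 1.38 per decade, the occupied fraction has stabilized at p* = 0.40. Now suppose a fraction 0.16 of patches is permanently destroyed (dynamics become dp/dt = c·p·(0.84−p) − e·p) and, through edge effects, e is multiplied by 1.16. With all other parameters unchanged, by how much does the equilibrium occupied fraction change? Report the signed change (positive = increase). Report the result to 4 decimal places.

Balance c(1−p*) = e gives e = 1.38×(1 − 0.40000) = 0.82800.
New p* = 0.84 − e/c = 0.84 − 0.96048/1.38000 = 0.14400.
Δp* = 0.14400 − 0.40000 = -0.25600.

-0.2560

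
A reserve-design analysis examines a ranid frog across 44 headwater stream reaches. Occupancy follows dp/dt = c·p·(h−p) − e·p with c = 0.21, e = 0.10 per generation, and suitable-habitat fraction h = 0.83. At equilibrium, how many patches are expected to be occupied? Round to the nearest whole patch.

16

p* = h − e/c = 0.83 − 0.4762 = 0.3538.
Expected occupied patches = N × p* = 44 × 0.3538 = 15.57 ≈ 16.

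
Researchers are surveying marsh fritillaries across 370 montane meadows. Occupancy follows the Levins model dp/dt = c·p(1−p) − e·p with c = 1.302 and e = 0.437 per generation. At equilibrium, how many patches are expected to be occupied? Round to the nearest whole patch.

246

p* = 1 − e/c = 1 − 0.437/1.302 = 0.6644.
Expected occupied patches = N × p* = 370 × 0.6644 = 245.81 ≈ 246.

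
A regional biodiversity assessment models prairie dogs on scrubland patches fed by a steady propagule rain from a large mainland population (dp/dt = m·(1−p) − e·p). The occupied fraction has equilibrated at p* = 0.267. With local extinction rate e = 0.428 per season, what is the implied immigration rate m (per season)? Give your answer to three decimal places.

0.156

At equilibrium m(1−p*) = e·p*, so m = e·p*/(1−p*).
m = 0.428 × 0.267 / 0.7330 = 0.1143/0.7330 = 0.1559.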